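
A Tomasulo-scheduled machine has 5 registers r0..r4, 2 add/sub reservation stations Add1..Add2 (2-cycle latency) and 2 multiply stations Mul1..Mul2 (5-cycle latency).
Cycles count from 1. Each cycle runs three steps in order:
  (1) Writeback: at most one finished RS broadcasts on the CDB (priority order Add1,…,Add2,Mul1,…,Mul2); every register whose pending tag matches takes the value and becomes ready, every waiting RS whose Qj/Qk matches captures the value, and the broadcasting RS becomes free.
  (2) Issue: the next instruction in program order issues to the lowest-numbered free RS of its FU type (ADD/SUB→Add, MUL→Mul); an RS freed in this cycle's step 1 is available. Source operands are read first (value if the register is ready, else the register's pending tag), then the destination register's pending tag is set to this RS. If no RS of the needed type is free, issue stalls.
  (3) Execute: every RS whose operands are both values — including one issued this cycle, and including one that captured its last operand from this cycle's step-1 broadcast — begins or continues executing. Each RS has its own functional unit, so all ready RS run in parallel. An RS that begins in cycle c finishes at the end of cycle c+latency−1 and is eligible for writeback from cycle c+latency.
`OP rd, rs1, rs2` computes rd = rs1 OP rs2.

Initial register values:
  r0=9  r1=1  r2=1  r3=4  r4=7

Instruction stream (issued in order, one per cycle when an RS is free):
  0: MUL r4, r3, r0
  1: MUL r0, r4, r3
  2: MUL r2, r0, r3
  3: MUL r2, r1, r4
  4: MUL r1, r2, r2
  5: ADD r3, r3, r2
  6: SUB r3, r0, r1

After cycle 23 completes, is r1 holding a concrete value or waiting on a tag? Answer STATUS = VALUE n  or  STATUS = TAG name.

STATUS = VALUE 1296

  c1: issue MUL r4<-Mul1  regs: r0:9,r1:1,r2:1,r3:4,r4:Mul1
  c2: issue MUL r0<-Mul2  regs: r0:Mul2,r1:1,r2:1,r3:4,r4:Mul1
  c3: stall  regs: r0:Mul2,r1:1,r2:1,r3:4,r4:Mul1
  c4: stall  regs: r0:Mul2,r1:1,r2:1,r3:4,r4:Mul1
  c5: stall  regs: r0:Mul2,r1:1,r2:1,r3:4,r4:Mul1
  c6: CDB Mul1=36; issue MUL r2<-Mul1  regs: r0:Mul2,r1:1,r2:Mul1,r3:4,r4:36
  c7: stall  regs: r0:Mul2,r1:1,r2:Mul1,r3:4,r4:36
  c8: stall  regs: r0:Mul2,r1:1,r2:Mul1,r3:4,r4:36
  c9: stall  regs: r0:Mul2,r1:1,r2:Mul1,r3:4,r4:36
  c10: stall  regs: r0:Mul2,r1:1,r2:Mul1,r3:4,r4:36
  c11: CDB Mul2=144; issue MUL r2<-Mul2  regs: r0:144,r1:1,r2:Mul2,r3:4,r4:36
  c12: stall  regs: r0:144,r1:1,r2:Mul2,r3:4,r4:36
  c13: stall  regs: r0:144,r1:1,r2:Mul2,r3:4,r4:36
  c14: stall  regs: r0:144,r1:1,r2:Mul2,r3:4,r4:36
  c15: stall  regs: r0:144,r1:1,r2:Mul2,r3:4,r4:36
  c16: CDB Mul1=576; issue MUL r1<-Mul1  regs: r0:144,r1:Mul1,r2:Mul2,r3:4,r4:36
  c17: CDB Mul2=36; issue ADD r3<-Add1  regs: r0:144,r1:Mul1,r2:36,r3:Add1,r4:36
  c18: issue SUB r3<-Add2  regs: r0:144,r1:Mul1,r2:36,r3:Add2,r4:36
  c19: CDB Add1=40  regs: r0:144,r1:Mul1,r2:36,r3:Add2,r4:36
  c20: -  regs: r0:144,r1:Mul1,r2:36,r3:Add2,r4:36
  c21: -  regs: r0:144,r1:Mul1,r2:36,r3:Add2,r4:36
  c22: CDB Mul1=1296  regs: r0:144,r1:1296,r2:36,r3:Add2,r4:36
  c23: -  regs: r0:144,r1:1296,r2:36,r3:Add2,r4:36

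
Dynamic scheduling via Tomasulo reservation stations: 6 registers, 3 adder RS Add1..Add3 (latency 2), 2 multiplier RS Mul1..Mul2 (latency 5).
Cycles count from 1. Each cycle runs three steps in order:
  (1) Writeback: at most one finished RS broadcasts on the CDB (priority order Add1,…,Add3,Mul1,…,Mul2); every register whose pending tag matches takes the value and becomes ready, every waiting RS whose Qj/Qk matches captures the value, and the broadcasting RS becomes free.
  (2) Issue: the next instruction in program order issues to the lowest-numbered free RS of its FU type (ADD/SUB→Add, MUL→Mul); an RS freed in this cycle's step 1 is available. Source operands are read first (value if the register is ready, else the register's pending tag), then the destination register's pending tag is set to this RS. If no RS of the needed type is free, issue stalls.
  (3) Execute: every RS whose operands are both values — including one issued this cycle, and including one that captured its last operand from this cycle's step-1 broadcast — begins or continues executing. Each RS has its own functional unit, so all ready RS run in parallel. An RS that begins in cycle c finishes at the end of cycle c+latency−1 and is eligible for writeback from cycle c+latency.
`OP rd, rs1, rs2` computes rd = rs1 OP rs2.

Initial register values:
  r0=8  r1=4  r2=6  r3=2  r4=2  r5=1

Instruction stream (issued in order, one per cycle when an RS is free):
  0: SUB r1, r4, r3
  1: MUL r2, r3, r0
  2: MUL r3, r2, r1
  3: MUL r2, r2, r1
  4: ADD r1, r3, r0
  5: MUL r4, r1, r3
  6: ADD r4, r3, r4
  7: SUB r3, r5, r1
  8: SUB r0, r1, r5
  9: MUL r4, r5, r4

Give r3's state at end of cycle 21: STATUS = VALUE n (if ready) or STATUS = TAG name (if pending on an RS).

STATUS = VALUE -7

cycle 1: issue SUB r1<-Add1 // r0:8,r1:Add1,r2:6,r3:2,r4:2,r5:1
cycle 2: issue MUL r2<-Mul1 // r0:8,r1:Add1,r2:Mul1,r3:2,r4:2,r5:1
cycle 3: CDB Add1=0; issue MUL r3<-Mul2 // r0:8,r1:0,r2:Mul1,r3:Mul2,r4:2,r5:1
cycle 4: stall // r0:8,r1:0,r2:Mul1,r3:Mul2,r4:2,r5:1
cycle 5: stall // r0:8,r1:0,r2:Mul1,r3:Mul2,r4:2,r5:1
cycle 6: stall // r0:8,r1:0,r2:Mul1,r3:Mul2,r4:2,r5:1
cycle 7: CDB Mul1=16; issue MUL r2<-Mul1 // r0:8,r1:0,r2:Mul1,r3:Mul2,r4:2,r5:1
cycle 8: issue ADD r1<-Add1 // r0:8,r1:Add1,r2:Mul1,r3:Mul2,r4:2,r5:1
cycle 9: stall // r0:8,r1:Add1,r2:Mul1,r3:Mul2,r4:2,r5:1
cycle 10: stall // r0:8,r1:Add1,r2:Mul1,r3:Mul2,r4:2,r5:1
cycle 11: stall // r0:8,r1:Add1,r2:Mul1,r3:Mul2,r4:2,r5:1
cycle 12: CDB Mul1=0; issue MUL r4<-Mul1 // r0:8,r1:Add1,r2:0,r3:Mul2,r4:Mul1,r5:1
cycle 13: CDB Mul2=0; issue ADD r4<-Add2 // r0:8,r1:Add1,r2:0,r3:0,r4:Add2,r5:1
cycle 14: issue SUB r3<-Add3 // r0:8,r1:Add1,r2:0,r3:Add3,r4:Add2,r5:1
cycle 15: CDB Add1=8; issue SUB r0<-Add1 // r0:Add1,r1:8,r2:0,r3:Add3,r4:Add2,r5:1
cycle 16: issue MUL r4<-Mul2 // r0:Add1,r1:8,r2:0,r3:Add3,r4:Mul2,r5:1
cycle 17: CDB Add1=7 // r0:7,r1:8,r2:0,r3:Add3,r4:Mul2,r5:1
cycle 18: CDB Add3=-7 // r0:7,r1:8,r2:0,r3:-7,r4:Mul2,r5:1
cycle 19: - // r0:7,r1:8,r2:0,r3:-7,r4:Mul2,r5:1
cycle 20: CDB Mul1=0 // r0:7,r1:8,r2:0,r3:-7,r4:Mul2,r5:1
cycle 21: - // r0:7,r1:8,r2:0,r3:-7,r4:Mul2,r5:1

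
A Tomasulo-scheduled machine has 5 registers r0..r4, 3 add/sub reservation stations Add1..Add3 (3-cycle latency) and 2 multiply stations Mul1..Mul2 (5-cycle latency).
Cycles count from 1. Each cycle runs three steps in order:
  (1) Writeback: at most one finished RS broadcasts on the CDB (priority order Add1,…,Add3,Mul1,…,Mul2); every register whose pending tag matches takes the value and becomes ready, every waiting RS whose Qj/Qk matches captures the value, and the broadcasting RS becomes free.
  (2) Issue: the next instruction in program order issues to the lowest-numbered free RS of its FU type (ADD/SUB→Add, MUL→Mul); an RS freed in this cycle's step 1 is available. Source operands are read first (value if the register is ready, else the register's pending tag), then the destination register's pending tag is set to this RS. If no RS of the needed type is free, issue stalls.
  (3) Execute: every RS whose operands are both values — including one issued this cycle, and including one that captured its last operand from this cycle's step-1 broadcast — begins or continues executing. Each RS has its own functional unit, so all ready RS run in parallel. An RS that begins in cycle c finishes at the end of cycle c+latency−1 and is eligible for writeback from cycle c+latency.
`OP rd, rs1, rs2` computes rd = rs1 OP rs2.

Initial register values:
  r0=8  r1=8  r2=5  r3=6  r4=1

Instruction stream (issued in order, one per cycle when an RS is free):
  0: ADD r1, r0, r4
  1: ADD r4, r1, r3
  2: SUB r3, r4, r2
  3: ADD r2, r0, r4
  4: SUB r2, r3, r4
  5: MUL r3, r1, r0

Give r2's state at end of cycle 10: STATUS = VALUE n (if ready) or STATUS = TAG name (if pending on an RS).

STATUS = TAG Add2

  c1: issue ADD r1<-Add1  regs: r0:8,r1:Add1,r2:5,r3:6,r4:1
  c2: issue ADD r4<-Add2  regs: r0:8,r1:Add1,r2:5,r3:6,r4:Add2
  c3: issue SUB r3<-Add3  regs: r0:8,r1:Add1,r2:5,r3:Add3,r4:Add2
  c4: CDB Add1=9; issue ADD r2<-Add1  regs: r0:8,r1:9,r2:Add1,r3:Add3,r4:Add2
  c5: stall  regs: r0:8,r1:9,r2:Add1,r3:Add3,r4:Add2
  c6: stall  regs: r0:8,r1:9,r2:Add1,r3:Add3,r4:Add2
  c7: CDB Add2=15; issue SUB r2<-Add2  regs: r0:8,r1:9,r2:Add2,r3:Add3,r4:15
  c8: issue MUL r3<-Mul1  regs: r0:8,r1:9,r2:Add2,r3:Mul1,r4:15
  c9: -  regs: r0:8,r1:9,r2:Add2,r3:Mul1,r4:15
  c10: CDB Add1=23  regs: r0:8,r1:9,r2:Add2,r3:Mul1,r4:15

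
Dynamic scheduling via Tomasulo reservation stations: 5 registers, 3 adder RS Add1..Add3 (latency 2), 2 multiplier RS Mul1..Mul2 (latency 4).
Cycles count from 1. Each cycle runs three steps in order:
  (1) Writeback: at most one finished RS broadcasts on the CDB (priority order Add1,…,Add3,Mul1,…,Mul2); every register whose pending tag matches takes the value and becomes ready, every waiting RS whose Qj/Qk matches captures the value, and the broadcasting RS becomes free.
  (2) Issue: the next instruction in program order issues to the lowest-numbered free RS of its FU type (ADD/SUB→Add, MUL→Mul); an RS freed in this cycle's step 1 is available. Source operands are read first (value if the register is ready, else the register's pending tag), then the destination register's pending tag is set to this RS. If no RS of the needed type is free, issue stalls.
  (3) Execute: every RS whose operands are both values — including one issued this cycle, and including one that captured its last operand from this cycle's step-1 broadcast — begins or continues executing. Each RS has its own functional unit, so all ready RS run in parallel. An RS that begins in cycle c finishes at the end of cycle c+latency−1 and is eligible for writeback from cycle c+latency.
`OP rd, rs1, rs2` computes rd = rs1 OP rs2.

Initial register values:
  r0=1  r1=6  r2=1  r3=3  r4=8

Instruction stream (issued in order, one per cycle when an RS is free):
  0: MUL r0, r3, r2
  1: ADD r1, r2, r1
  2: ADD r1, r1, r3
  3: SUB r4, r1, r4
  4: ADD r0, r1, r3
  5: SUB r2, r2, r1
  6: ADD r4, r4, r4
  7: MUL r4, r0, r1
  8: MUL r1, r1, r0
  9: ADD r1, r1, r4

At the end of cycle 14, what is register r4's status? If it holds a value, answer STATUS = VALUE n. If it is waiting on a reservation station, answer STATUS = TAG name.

STATUS = TAG Mul1

c1: issue MUL r0<-Mul1 | r0:Mul1,r1:6,r2:1,r3:3,r4:8
c2: issue ADD r1<-Add1 | r0:Mul1,r1:Add1,r2:1,r3:3,r4:8
c3: issue ADD r1<-Add2 | r0:Mul1,r1:Add2,r2:1,r3:3,r4:8
c4: CDB Add1=7; issue SUB r4<-Add1 | r0:Mul1,r1:Add2,r2:1,r3:3,r4:Add1
c5: CDB Mul1=3; issue ADD r0<-Add3 | r0:Add3,r1:Add2,r2:1,r3:3,r4:Add1
c6: CDB Add2=10; issue SUB r2<-Add2 | r0:Add3,r1:10,r2:Add2,r3:3,r4:Add1
c7: stall | r0:Add3,r1:10,r2:Add2,r3:3,r4:Add1
c8: CDB Add1=2; issue ADD r4<-Add1 | r0:Add3,r1:10,r2:Add2,r3:3,r4:Add1
c9: CDB Add2=-9; issue MUL r4<-Mul1 | r0:Add3,r1:10,r2:-9,r3:3,r4:Mul1
c10: CDB Add1=4; issue MUL r1<-Mul2 | r0:Add3,r1:Mul2,r2:-9,r3:3,r4:Mul1
c11: CDB Add3=13; issue ADD r1<-Add1 | r0:13,r1:Add1,r2:-9,r3:3,r4:Mul1
c12: - | r0:13,r1:Add1,r2:-9,r3:3,r4:Mul1
c13: - | r0:13,r1:Add1,r2:-9,r3:3,r4:Mul1
c14: - | r0:13,r1:Add1,r2:-9,r3:3,r4:Mul1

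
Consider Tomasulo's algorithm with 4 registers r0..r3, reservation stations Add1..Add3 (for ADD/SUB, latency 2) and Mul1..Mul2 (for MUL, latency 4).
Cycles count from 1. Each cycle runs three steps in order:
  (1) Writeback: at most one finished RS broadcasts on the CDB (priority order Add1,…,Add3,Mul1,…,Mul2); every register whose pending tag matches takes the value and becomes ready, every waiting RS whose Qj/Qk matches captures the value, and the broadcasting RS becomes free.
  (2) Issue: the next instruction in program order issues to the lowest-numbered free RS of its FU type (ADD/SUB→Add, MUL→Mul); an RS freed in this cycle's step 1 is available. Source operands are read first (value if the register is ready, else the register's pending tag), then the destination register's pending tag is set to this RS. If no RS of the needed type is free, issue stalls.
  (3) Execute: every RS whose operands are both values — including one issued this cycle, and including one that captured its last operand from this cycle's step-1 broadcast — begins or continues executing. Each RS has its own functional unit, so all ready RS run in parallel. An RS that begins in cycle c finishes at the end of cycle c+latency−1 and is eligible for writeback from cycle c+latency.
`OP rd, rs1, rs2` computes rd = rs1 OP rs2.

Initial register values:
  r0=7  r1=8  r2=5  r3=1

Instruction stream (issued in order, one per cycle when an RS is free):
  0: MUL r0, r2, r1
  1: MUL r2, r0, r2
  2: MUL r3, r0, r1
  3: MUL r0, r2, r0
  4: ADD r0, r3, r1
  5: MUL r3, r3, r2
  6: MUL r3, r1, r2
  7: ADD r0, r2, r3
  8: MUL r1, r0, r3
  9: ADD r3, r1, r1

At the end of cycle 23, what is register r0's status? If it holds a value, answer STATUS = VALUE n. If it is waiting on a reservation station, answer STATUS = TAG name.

STATUS = VALUE 1800

c1: issue MUL r0<-Mul1 | r0:Mul1,r1:8,r2:5,r3:1
c2: issue MUL r2<-Mul2 | r0:Mul1,r1:8,r2:Mul2,r3:1
c3: stall | r0:Mul1,r1:8,r2:Mul2,r3:1
c4: stall | r0:Mul1,r1:8,r2:Mul2,r3:1
c5: CDB Mul1=40; issue MUL r3<-Mul1 | r0:40,r1:8,r2:Mul2,r3:Mul1
c6: stall | r0:40,r1:8,r2:Mul2,r3:Mul1
c7: stall | r0:40,r1:8,r2:Mul2,r3:Mul1
c8: stall | r0:40,r1:8,r2:Mul2,r3:Mul1
c9: CDB Mul1=320; issue MUL r0<-Mul1 | r0:Mul1,r1:8,r2:Mul2,r3:320
c10: CDB Mul2=200; issue ADD r0<-Add1 | r0:Add1,r1:8,r2:200,r3:320
c11: issue MUL r3<-Mul2 | r0:Add1,r1:8,r2:200,r3:Mul2
c12: CDB Add1=328; stall | r0:328,r1:8,r2:200,r3:Mul2
c13: stall | r0:328,r1:8,r2:200,r3:Mul2
c14: CDB Mul1=8000; issue MUL r3<-Mul1 | r0:328,r1:8,r2:200,r3:Mul1
c15: CDB Mul2=64000; issue ADD r0<-Add1 | r0:Add1,r1:8,r2:200,r3:Mul1
c16: issue MUL r1<-Mul2 | r0:Add1,r1:Mul2,r2:200,r3:Mul1
c17: issue ADD r3<-Add2 | r0:Add1,r1:Mul2,r2:200,r3:Add2
c18: CDB Mul1=1600 | r0:Add1,r1:Mul2,r2:200,r3:Add2
c19: - | r0:Add1,r1:Mul2,r2:200,r3:Add2
c20: CDB Add1=1800 | r0:1800,r1:Mul2,r2:200,r3:Add2
c21: - | r0:1800,r1:Mul2,r2:200,r3:Add2
c22: - | r0:1800,r1:Mul2,r2:200,r3:Add2
c23: - | r0:1800,r1:Mul2,r2:200,r3:Add2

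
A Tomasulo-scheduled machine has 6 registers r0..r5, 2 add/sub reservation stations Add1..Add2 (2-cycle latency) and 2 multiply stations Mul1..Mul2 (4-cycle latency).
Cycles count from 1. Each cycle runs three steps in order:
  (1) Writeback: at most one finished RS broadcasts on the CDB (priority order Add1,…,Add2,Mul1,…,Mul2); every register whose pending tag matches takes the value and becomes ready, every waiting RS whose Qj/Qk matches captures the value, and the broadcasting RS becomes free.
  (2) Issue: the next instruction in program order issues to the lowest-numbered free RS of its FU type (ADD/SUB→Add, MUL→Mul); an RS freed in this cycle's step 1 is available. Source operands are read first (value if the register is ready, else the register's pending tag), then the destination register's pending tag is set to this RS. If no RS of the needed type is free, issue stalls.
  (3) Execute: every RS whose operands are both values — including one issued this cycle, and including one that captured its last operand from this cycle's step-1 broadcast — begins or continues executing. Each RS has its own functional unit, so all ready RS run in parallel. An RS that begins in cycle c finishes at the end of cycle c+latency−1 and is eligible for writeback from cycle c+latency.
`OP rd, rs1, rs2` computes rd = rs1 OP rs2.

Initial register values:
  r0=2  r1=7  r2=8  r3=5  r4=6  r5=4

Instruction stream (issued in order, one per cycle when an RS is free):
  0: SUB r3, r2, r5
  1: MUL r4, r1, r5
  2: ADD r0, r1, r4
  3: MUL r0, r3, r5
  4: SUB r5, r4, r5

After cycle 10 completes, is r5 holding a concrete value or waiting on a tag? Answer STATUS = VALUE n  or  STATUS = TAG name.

STATUS = VALUE 24

cycle 1: issue SUB r3<-Add1 // r0:2,r1:7,r2:8,r3:Add1,r4:6,r5:4
cycle 2: issue MUL r4<-Mul1 // r0:2,r1:7,r2:8,r3:Add1,r4:Mul1,r5:4
cycle 3: CDB Add1=4; issue ADD r0<-Add1 // r0:Add1,r1:7,r2:8,r3:4,r4:Mul1,r5:4
cycle 4: issue MUL r0<-Mul2 // r0:Mul2,r1:7,r2:8,r3:4,r4:Mul1,r5:4
cycle 5: issue SUB r5<-Add2 // r0:Mul2,r1:7,r2:8,r3:4,r4:Mul1,r5:Add2
cycle 6: CDB Mul1=28 // r0:Mul2,r1:7,r2:8,r3:4,r4:28,r5:Add2
cycle 7: - // r0:Mul2,r1:7,r2:8,r3:4,r4:28,r5:Add2
cycle 8: CDB Add1=35 // r0:Mul2,r1:7,r2:8,r3:4,r4:28,r5:Add2
cycle 9: CDB Add2=24 // r0:Mul2,r1:7,r2:8,r3:4,r4:28,r5:24
cycle 10: CDB Mul2=16 // r0:16,r1:7,r2:8,r3:4,r4:28,r5:24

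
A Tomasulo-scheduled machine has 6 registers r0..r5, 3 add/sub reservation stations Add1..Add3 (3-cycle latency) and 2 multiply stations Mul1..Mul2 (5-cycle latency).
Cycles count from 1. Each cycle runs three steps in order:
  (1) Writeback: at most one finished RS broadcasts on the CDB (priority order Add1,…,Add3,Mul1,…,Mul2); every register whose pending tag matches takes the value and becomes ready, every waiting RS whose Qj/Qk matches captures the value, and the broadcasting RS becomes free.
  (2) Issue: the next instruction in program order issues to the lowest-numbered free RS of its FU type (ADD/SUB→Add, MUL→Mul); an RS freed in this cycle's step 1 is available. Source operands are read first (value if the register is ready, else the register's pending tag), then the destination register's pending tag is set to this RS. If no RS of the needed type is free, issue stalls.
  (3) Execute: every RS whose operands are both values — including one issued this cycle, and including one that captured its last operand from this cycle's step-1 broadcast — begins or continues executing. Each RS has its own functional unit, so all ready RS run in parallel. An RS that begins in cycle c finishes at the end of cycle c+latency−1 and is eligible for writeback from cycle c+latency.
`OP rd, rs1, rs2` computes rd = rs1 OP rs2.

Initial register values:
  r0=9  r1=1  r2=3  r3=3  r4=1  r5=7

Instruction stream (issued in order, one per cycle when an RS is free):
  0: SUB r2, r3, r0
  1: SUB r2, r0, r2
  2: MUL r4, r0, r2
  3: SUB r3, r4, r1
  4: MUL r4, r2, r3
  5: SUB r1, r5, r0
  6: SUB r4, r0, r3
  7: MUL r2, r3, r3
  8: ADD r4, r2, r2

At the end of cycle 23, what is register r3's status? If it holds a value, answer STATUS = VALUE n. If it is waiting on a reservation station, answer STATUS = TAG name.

  c1: issue SUB r2<-Add1  regs: r0:9,r1:1,r2:Add1,r3:3,r4:1,r5:7
  c2: issue SUB r2<-Add2  regs: r0:9,r1:1,r2:Add2,r3:3,r4:1,r5:7
  c3: issue MUL r4<-Mul1  regs: r0:9,r1:1,r2:Add2,r3:3,r4:Mul1,r5:7
  c4: CDB Add1=-6; issue SUB r3<-Add1  regs: r0:9,r1:1,r2:Add2,r3:Add1,r4:Mul1,r5:7
  c5: issue MUL r4<-Mul2  regs: r0:9,r1:1,r2:Add2,r3:Add1,r4:Mul2,r5:7
  c6: issue SUB r1<-Add3  regs: r0:9,r1:Add3,r2:Add2,r3:Add1,r4:Mul2,r5:7
  c7: CDB Add2=15; issue SUB r4<-Add2  regs: r0:9,r1:Add3,r2:15,r3:Add1,r4:Add2,r5:7
  c8: stall  regs: r0:9,r1:Add3,r2:15,r3:Add1,r4:Add2,r5:7
  c9: CDB Add3=-2; stall  regs: r0:9,r1:-2,r2:15,r3:Add1,r4:Add2,r5:7
  c10: stall  regs: r0:9,r1:-2,r2:15,r3:Add1,r4:Add2,r5:7
  c11: stall  regs: r0:9,r1:-2,r2:15,r3:Add1,r4:Add2,r5:7
  c12: CDB Mul1=135; issue MUL r2<-Mul1  regs: r0:9,r1:-2,r2:Mul1,r3:Add1,r4:Add2,r5:7
  c13: issue ADD r4<-Add3  regs: r0:9,r1:-2,r2:Mul1,r3:Add1,r4:Add3,r5:7
  c14: -  regs: r0:9,r1:-2,r2:Mul1,r3:Add1,r4:Add3,r5:7
  c15: CDB Add1=134  regs: r0:9,r1:-2,r2:Mul1,r3:134,r4:Add3,r5:7
  c16: -  regs: r0:9,r1:-2,r2:Mul1,r3:134,r4:Add3,r5:7
  c17: -  regs: r0:9,r1:-2,r2:Mul1,r3:134,r4:Add3,r5:7
  c18: CDB Add2=-125  regs: r0:9,r1:-2,r2:Mul1,r3:134,r4:Add3,r5:7
  c19: -  regs: r0:9,r1:-2,r2:Mul1,r3:134,r4:Add3,r5:7
  c20: CDB Mul1=17956  regs: r0:9,r1:-2,r2:17956,r3:134,r4:Add3,r5:7
  c21: CDB Mul2=2010  regs: r0:9,r1:-2,r2:17956,r3:134,r4:Add3,r5:7
  c22: -  regs: r0:9,r1:-2,r2:17956,r3:134,r4:Add3,r5:7
  c23: CDB Add3=35912  regs: r0:9,r1:-2,r2:17956,r3:134,r4:35912,r5:7

STATUS = VALUE 134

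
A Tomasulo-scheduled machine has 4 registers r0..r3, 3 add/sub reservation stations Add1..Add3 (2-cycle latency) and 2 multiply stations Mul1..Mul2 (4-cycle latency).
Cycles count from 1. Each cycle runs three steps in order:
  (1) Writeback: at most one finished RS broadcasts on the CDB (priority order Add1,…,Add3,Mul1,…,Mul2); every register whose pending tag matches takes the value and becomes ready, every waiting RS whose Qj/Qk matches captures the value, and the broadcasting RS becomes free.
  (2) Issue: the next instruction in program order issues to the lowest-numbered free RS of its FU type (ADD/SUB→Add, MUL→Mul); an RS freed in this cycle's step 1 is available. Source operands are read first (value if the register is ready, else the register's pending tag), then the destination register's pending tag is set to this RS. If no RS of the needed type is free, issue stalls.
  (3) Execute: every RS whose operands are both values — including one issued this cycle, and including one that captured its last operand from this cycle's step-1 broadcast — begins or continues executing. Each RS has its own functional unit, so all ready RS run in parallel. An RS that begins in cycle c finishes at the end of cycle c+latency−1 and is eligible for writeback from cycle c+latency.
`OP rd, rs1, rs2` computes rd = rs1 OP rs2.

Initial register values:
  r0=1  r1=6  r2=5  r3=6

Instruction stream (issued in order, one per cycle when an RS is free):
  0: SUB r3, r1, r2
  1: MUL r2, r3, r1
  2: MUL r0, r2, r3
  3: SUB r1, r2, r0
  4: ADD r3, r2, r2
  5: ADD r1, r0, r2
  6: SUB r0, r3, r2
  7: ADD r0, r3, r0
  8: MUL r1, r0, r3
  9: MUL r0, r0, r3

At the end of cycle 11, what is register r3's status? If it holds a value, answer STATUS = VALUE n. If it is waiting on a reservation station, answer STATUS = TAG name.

STATUS = VALUE 12

c1: issue SUB r3<-Add1 | r0:1,r1:6,r2:5,r3:Add1
c2: issue MUL r2<-Mul1 | r0:1,r1:6,r2:Mul1,r3:Add1
c3: CDB Add1=1; issue MUL r0<-Mul2 | r0:Mul2,r1:6,r2:Mul1,r3:1
c4: issue SUB r1<-Add1 | r0:Mul2,r1:Add1,r2:Mul1,r3:1
c5: issue ADD r3<-Add2 | r0:Mul2,r1:Add1,r2:Mul1,r3:Add2
c6: issue ADD r1<-Add3 | r0:Mul2,r1:Add3,r2:Mul1,r3:Add2
c7: CDB Mul1=6; stall | r0:Mul2,r1:Add3,r2:6,r3:Add2
c8: stall | r0:Mul2,r1:Add3,r2:6,r3:Add2
c9: CDB Add2=12; issue SUB r0<-Add2 | r0:Add2,r1:Add3,r2:6,r3:12
c10: stall | r0:Add2,r1:Add3,r2:6,r3:12
c11: CDB Add2=6; issue ADD r0<-Add2 | r0:Add2,r1:Add3,r2:6,r3:12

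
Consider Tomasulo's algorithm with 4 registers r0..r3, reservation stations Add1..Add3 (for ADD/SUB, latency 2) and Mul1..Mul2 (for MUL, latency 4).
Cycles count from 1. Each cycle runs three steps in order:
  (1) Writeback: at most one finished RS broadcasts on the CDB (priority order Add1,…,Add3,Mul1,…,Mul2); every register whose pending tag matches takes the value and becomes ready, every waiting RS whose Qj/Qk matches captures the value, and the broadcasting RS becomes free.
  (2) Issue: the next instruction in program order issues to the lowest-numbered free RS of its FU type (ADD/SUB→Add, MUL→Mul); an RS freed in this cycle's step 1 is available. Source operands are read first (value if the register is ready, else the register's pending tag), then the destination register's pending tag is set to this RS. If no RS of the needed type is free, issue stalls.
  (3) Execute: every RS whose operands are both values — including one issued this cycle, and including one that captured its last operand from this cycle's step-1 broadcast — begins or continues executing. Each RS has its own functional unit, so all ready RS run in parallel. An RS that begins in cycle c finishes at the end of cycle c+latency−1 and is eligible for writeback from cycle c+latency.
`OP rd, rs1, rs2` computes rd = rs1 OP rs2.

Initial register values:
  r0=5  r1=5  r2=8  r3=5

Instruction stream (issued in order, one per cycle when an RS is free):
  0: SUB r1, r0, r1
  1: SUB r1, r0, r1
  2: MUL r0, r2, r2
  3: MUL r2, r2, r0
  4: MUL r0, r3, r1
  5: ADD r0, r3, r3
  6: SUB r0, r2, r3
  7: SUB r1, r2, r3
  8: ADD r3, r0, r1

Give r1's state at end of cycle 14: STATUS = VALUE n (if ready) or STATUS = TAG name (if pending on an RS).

STATUS = VALUE 507

  c1: issue SUB r1<-Add1  regs: r0:5,r1:Add1,r2:8,r3:5
  c2: issue SUB r1<-Add2  regs: r0:5,r1:Add2,r2:8,r3:5
  c3: CDB Add1=0; issue MUL r0<-Mul1  regs: r0:Mul1,r1:Add2,r2:8,r3:5
  c4: issue MUL r2<-Mul2  regs: r0:Mul1,r1:Add2,r2:Mul2,r3:5
  c5: CDB Add2=5; stall  regs: r0:Mul1,r1:5,r2:Mul2,r3:5
  c6: stall  regs: r0:Mul1,r1:5,r2:Mul2,r3:5
  c7: CDB Mul1=64; issue MUL r0<-Mul1  regs: r0:Mul1,r1:5,r2:Mul2,r3:5
  c8: issue ADD r0<-Add1  regs: r0:Add1,r1:5,r2:Mul2,r3:5
  c9: issue SUB r0<-Add2  regs: r0:Add2,r1:5,r2:Mul2,r3:5
  c10: CDB Add1=10; issue SUB r1<-Add1  regs: r0:Add2,r1:Add1,r2:Mul2,r3:5
  c11: CDB Mul1=25; issue ADD r3<-Add3  regs: r0:Add2,r1:Add1,r2:Mul2,r3:Add3
  c12: CDB Mul2=512  regs: r0:Add2,r1:Add1,r2:512,r3:Add3
  c13: -  regs: r0:Add2,r1:Add1,r2:512,r3:Add3
  c14: CDB Add1=507  regs: r0:Add2,r1:507,r2:512,r3:Add3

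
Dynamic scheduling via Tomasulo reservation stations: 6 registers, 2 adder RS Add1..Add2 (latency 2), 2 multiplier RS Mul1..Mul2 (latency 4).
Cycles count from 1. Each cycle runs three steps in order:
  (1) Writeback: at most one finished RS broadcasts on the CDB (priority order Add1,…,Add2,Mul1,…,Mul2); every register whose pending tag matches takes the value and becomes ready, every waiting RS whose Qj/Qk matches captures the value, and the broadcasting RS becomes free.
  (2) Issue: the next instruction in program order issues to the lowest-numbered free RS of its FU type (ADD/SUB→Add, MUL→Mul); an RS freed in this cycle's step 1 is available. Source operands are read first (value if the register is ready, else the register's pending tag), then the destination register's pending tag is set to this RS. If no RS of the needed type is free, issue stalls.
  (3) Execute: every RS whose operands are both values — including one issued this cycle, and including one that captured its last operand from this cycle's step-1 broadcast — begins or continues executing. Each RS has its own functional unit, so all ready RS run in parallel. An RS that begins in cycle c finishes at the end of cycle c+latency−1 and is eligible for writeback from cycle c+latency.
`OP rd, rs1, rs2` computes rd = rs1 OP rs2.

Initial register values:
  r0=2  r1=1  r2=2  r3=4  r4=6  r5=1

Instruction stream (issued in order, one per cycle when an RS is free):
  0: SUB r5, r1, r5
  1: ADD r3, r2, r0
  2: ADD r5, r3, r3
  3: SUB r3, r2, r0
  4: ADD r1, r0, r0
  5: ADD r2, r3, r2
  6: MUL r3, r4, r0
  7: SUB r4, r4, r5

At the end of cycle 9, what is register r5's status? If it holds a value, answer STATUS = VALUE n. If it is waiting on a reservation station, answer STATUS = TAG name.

STATUS = VALUE 8

cycle 1: issue SUB r5<-Add1 // r0:2,r1:1,r2:2,r3:4,r4:6,r5:Add1
cycle 2: issue ADD r3<-Add2 // r0:2,r1:1,r2:2,r3:Add2,r4:6,r5:Add1
cycle 3: CDB Add1=0; issue ADD r5<-Add1 // r0:2,r1:1,r2:2,r3:Add2,r4:6,r5:Add1
cycle 4: CDB Add2=4; issue SUB r3<-Add2 // r0:2,r1:1,r2:2,r3:Add2,r4:6,r5:Add1
cycle 5: stall // r0:2,r1:1,r2:2,r3:Add2,r4:6,r5:Add1
cycle 6: CDB Add1=8; issue ADD r1<-Add1 // r0:2,r1:Add1,r2:2,r3:Add2,r4:6,r5:8
cycle 7: CDB Add2=0; issue ADD r2<-Add2 // r0:2,r1:Add1,r2:Add2,r3:0,r4:6,r5:8
cycle 8: CDB Add1=4; issue MUL r3<-Mul1 // r0:2,r1:4,r2:Add2,r3:Mul1,r4:6,r5:8
cycle 9: CDB Add2=2; issue SUB r4<-Add1 // r0:2,r1:4,r2:2,r3:Mul1,r4:Add1,r5:8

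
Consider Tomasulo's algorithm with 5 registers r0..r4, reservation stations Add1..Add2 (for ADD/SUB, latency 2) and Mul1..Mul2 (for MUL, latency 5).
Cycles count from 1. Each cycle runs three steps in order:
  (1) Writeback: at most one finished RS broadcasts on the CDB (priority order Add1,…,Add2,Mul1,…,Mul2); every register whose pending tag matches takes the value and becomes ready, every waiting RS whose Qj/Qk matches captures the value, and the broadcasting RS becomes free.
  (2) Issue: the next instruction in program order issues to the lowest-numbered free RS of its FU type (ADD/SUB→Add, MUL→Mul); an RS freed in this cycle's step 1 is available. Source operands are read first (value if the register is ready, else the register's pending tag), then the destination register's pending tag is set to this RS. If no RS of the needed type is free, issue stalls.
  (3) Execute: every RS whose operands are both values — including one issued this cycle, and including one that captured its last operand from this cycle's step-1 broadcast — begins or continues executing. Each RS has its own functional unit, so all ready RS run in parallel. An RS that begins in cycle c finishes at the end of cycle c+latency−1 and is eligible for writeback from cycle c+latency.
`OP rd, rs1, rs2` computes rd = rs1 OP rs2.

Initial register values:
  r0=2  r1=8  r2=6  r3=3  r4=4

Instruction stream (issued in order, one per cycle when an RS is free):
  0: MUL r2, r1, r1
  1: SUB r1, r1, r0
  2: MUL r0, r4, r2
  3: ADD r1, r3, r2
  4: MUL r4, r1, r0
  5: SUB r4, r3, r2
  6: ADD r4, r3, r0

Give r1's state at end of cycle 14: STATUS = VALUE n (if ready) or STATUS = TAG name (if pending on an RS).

  c1: issue MUL r2<-Mul1  regs: r0:2,r1:8,r2:Mul1,r3:3,r4:4
  c2: issue SUB r1<-Add1  regs: r0:2,r1:Add1,r2:Mul1,r3:3,r4:4
  c3: issue MUL r0<-Mul2  regs: r0:Mul2,r1:Add1,r2:Mul1,r3:3,r4:4
  c4: CDB Add1=6; issue ADD r1<-Add1  regs: r0:Mul2,r1:Add1,r2:Mul1,r3:3,r4:4
  c5: stall  regs: r0:Mul2,r1:Add1,r2:Mul1,r3:3,r4:4
  c6: CDB Mul1=64; issue MUL r4<-Mul1  regs: r0:Mul2,r1:Add1,r2:64,r3:3,r4:Mul1
  c7: issue SUB r4<-Add2  regs: r0:Mul2,r1:Add1,r2:64,r3:3,r4:Add2
  c8: CDB Add1=67; issue ADD r4<-Add1  regs: r0:Mul2,r1:67,r2:64,r3:3,r4:Add1
  c9: CDB Add2=-61  regs: r0:Mul2,r1:67,r2:64,r3:3,r4:Add1
  c10: -  regs: r0:Mul2,r1:67,r2:64,r3:3,r4:Add1
  c11: CDB Mul2=256  regs: r0:256,r1:67,r2:64,r3:3,r4:Add1
  c12: -  regs: r0:256,r1:67,r2:64,r3:3,r4:Add1
  c13: CDB Add1=259  regs: r0:256,r1:67,r2:64,r3:3,r4:259
  c14: -  regs: r0:256,r1:67,r2:64,r3:3,r4:259

STATUS = VALUE 67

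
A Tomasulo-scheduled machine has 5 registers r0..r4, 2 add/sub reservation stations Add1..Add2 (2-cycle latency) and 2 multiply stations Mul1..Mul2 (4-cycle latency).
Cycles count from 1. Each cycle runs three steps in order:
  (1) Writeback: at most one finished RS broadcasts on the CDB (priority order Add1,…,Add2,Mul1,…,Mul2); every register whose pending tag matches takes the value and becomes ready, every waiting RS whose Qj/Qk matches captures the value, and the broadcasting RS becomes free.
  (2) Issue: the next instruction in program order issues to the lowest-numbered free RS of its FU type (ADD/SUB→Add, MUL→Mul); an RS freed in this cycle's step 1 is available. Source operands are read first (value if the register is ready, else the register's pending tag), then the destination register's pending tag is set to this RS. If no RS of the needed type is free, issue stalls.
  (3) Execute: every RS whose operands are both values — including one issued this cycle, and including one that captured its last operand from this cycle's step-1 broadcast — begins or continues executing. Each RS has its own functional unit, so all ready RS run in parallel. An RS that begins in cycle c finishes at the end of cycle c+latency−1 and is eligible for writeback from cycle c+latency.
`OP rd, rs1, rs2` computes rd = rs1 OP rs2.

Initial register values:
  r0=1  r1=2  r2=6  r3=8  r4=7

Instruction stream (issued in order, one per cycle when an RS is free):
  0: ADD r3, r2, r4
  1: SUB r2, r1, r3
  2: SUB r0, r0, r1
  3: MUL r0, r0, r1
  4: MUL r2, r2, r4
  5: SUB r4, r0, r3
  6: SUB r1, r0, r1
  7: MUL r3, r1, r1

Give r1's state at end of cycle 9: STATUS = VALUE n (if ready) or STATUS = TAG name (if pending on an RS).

  c1: issue ADD r3<-Add1  regs: r0:1,r1:2,r2:6,r3:Add1,r4:7
  c2: issue SUB r2<-Add2  regs: r0:1,r1:2,r2:Add2,r3:Add1,r4:7
  c3: CDB Add1=13; issue SUB r0<-Add1  regs: r0:Add1,r1:2,r2:Add2,r3:13,r4:7
  c4: issue MUL r0<-Mul1  regs: r0:Mul1,r1:2,r2:Add2,r3:13,r4:7
  c5: CDB Add1=-1; issue MUL r2<-Mul2  regs: r0:Mul1,r1:2,r2:Mul2,r3:13,r4:7
  c6: CDB Add2=-11; issue SUB r4<-Add1  regs: r0:Mul1,r1:2,r2:Mul2,r3:13,r4:Add1
  c7: issue SUB r1<-Add2  regs: r0:Mul1,r1:Add2,r2:Mul2,r3:13,r4:Add1
  c8: stall  regs: r0:Mul1,r1:Add2,r2:Mul2,r3:13,r4:Add1
  c9: CDB Mul1=-2; issue MUL r3<-Mul1  regs: r0:-2,r1:Add2,r2:Mul2,r3:Mul1,r4:Add1

STATUS = TAG Add2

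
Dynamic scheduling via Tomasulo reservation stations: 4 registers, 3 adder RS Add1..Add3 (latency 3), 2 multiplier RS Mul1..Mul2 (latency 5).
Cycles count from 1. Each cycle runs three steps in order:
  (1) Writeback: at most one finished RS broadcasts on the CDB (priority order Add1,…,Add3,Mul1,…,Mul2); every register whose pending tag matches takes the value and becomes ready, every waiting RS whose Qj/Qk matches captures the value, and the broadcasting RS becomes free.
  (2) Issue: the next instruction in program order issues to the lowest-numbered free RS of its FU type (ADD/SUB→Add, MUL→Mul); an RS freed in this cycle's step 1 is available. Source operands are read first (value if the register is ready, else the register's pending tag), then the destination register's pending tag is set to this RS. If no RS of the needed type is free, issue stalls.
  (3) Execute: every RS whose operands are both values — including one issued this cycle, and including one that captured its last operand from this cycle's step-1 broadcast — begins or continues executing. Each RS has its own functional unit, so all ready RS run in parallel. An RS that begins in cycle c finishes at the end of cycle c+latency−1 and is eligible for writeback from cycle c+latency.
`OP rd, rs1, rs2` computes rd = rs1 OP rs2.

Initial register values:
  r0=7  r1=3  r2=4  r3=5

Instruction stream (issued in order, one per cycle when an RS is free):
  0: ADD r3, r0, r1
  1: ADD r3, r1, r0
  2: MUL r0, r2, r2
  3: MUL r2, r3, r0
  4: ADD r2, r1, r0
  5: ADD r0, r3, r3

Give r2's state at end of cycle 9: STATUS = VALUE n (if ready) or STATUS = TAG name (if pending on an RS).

  c1: issue ADD r3<-Add1  regs: r0:7,r1:3,r2:4,r3:Add1
  c2: issue ADD r3<-Add2  regs: r0:7,r1:3,r2:4,r3:Add2
  c3: issue MUL r0<-Mul1  regs: r0:Mul1,r1:3,r2:4,r3:Add2
  c4: CDB Add1=10; issue MUL r2<-Mul2  regs: r0:Mul1,r1:3,r2:Mul2,r3:Add2
  c5: CDB Add2=10; issue ADD r2<-Add1  regs: r0:Mul1,r1:3,r2:Add1,r3:10
  c6: issue ADD r0<-Add2  regs: r0:Add2,r1:3,r2:Add1,r3:10
  c7: -  regs: r0:Add2,r1:3,r2:Add1,r3:10
  c8: CDB Mul1=16  regs: r0:Add2,r1:3,r2:Add1,r3:10
  c9: CDB Add2=20  regs: r0:20,r1:3,r2:Add1,r3:10

STATUS = TAG Add1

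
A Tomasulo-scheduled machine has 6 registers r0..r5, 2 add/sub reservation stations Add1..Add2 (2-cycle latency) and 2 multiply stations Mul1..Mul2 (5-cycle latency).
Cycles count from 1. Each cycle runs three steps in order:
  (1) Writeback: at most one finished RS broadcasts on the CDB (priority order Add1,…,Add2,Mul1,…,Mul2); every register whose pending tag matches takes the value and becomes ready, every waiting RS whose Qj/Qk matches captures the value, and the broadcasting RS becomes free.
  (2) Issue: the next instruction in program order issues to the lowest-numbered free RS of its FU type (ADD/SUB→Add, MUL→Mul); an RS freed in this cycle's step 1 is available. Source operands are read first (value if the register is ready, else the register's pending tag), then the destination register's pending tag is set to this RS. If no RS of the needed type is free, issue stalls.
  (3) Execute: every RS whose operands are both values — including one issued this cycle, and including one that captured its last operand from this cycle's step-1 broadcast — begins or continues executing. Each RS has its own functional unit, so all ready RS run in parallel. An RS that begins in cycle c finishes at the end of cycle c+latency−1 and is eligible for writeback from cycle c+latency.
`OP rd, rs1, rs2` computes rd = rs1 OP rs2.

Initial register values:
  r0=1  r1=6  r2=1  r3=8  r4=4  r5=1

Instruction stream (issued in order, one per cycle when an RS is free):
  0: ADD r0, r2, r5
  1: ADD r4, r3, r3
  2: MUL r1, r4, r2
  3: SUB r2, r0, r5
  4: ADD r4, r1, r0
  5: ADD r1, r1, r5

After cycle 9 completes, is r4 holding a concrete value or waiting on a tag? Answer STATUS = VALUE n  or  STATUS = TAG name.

STATUS = TAG Add2

  c1: issue ADD r0<-Add1  regs: r0:Add1,r1:6,r2:1,r3:8,r4:4,r5:1
  c2: issue ADD r4<-Add2  regs: r0:Add1,r1:6,r2:1,r3:8,r4:Add2,r5:1
  c3: CDB Add1=2; issue MUL r1<-Mul1  regs: r0:2,r1:Mul1,r2:1,r3:8,r4:Add2,r5:1
  c4: CDB Add2=16; issue SUB r2<-Add1  regs: r0:2,r1:Mul1,r2:Add1,r3:8,r4:16,r5:1
  c5: issue ADD r4<-Add2  regs: r0:2,r1:Mul1,r2:Add1,r3:8,r4:Add2,r5:1
  c6: CDB Add1=1; issue ADD r1<-Add1  regs: r0:2,r1:Add1,r2:1,r3:8,r4:Add2,r5:1
  c7: -  regs: r0:2,r1:Add1,r2:1,r3:8,r4:Add2,r5:1
  c8: -  regs: r0:2,r1:Add1,r2:1,r3:8,r4:Add2,r5:1
  c9: CDB Mul1=16  regs: r0:2,r1:Add1,r2:1,r3:8,r4:Add2,r5:1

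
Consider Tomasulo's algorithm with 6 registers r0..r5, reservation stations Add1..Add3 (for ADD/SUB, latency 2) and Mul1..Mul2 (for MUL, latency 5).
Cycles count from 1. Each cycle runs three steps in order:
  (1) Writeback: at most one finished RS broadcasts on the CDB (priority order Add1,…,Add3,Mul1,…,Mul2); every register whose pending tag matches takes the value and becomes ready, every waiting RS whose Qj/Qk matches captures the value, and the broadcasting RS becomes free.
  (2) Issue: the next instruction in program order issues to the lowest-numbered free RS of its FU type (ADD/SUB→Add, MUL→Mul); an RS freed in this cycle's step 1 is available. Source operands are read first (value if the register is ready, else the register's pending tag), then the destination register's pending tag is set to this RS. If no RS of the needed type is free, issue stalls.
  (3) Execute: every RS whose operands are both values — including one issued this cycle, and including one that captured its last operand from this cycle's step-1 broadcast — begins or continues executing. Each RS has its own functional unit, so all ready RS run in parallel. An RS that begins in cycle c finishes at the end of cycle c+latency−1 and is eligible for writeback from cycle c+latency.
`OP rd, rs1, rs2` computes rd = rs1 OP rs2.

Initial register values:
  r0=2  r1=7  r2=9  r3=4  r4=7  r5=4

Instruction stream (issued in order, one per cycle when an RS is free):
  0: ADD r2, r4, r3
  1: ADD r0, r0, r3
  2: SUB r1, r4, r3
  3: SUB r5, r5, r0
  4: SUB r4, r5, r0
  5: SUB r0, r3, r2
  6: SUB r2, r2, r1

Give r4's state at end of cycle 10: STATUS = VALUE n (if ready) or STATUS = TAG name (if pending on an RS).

STATUS = VALUE -8

c1: issue ADD r2<-Add1 | r0:2,r1:7,r2:Add1,r3:4,r4:7,r5:4
c2: issue ADD r0<-Add2 | r0:Add2,r1:7,r2:Add1,r3:4,r4:7,r5:4
c3: CDB Add1=11; issue SUB r1<-Add1 | r0:Add2,r1:Add1,r2:11,r3:4,r4:7,r5:4
c4: CDB Add2=6; issue SUB r5<-Add2 | r0:6,r1:Add1,r2:11,r3:4,r4:7,r5:Add2
c5: CDB Add1=3; issue SUB r4<-Add1 | r0:6,r1:3,r2:11,r3:4,r4:Add1,r5:Add2
c6: CDB Add2=-2; issue SUB r0<-Add2 | r0:Add2,r1:3,r2:11,r3:4,r4:Add1,r5:-2
c7: issue SUB r2<-Add3 | r0:Add2,r1:3,r2:Add3,r3:4,r4:Add1,r5:-2
c8: CDB Add1=-8 | r0:Add2,r1:3,r2:Add3,r3:4,r4:-8,r5:-2
c9: CDB Add2=-7 | r0:-7,r1:3,r2:Add3,r3:4,r4:-8,r5:-2
c10: CDB Add3=8 | r0:-7,r1:3,r2:8,r3:4,r4:-8,r5:-2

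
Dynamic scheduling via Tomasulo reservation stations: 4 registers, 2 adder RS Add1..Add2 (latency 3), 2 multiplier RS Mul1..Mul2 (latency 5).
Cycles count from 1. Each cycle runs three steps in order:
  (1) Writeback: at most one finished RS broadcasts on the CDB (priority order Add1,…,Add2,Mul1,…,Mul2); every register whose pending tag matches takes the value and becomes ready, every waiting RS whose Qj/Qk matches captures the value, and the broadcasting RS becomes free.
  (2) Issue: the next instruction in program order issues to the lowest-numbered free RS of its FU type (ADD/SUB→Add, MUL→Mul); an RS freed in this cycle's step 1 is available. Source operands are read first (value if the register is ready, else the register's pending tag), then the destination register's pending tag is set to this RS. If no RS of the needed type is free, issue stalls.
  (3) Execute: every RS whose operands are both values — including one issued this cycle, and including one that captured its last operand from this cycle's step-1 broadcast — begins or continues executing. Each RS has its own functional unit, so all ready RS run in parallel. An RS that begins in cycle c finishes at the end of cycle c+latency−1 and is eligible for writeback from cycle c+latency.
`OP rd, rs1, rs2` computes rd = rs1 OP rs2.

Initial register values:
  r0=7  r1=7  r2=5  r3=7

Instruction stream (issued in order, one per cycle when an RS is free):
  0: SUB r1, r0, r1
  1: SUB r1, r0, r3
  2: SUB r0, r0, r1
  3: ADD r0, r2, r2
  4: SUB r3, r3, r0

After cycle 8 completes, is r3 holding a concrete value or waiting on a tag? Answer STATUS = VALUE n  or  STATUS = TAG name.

  c1: issue SUB r1<-Add1  regs: r0:7,r1:Add1,r2:5,r3:7
  c2: issue SUB r1<-Add2  regs: r0:7,r1:Add2,r2:5,r3:7
  c3: stall  regs: r0:7,r1:Add2,r2:5,r3:7
  c4: CDB Add1=0; issue SUB r0<-Add1  regs: r0:Add1,r1:Add2,r2:5,r3:7
  c5: CDB Add2=0; issue ADD r0<-Add2  regs: r0:Add2,r1:0,r2:5,r3:7
  c6: stall  regs: r0:Add2,r1:0,r2:5,r3:7
  c7: stall  regs: r0:Add2,r1:0,r2:5,r3:7
  c8: CDB Add1=7; issue SUB r3<-Add1  regs: r0:Add2,r1:0,r2:5,r3:Add1

STATUS = TAG Add1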